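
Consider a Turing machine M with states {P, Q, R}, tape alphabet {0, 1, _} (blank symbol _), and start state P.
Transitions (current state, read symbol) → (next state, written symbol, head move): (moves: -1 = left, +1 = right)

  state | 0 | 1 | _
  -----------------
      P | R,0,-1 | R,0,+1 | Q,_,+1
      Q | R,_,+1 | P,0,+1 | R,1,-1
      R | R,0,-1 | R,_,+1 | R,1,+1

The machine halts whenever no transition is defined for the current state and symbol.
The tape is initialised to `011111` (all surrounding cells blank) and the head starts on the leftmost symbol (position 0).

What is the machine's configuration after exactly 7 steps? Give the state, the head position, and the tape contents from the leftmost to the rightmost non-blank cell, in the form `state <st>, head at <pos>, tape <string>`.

state R, head at -1, tape 1011111

state=P head=0 tape=_[0]11111   (P,0)→(R,0,-1)
state=R head=-1 tape=[_]011111   (R,_)→(R,1,+1)
state=R head=0 tape=1[0]11111   (R,0)→(R,0,-1)
state=R head=-1 tape=[1]011111   (R,1)→(R,_,+1)
state=R head=0 tape=_[0]11111   (R,0)→(R,0,-1)
state=R head=-1 tape=[_]011111   (R,_)→(R,1,+1)
state=R head=0 tape=1[0]11111   (R,0)→(R,0,-1)
state=R head=-1 tape=[1]011111
After 7 steps: state R, head at -1, tape 1011111.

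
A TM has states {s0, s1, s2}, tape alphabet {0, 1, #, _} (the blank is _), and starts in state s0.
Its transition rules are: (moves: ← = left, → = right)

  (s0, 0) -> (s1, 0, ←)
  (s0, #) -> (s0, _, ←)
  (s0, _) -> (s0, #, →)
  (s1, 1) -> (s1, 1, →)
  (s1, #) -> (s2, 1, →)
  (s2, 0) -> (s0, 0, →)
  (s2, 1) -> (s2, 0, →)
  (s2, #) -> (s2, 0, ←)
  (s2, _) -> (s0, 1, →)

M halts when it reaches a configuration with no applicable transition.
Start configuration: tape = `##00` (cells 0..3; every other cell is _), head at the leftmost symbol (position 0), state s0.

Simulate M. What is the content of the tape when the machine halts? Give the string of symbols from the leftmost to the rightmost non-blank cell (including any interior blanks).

s0 | __[#]#00   read # → write _, move ←, go to s0
s0 | _[_]_#00   read _ → write #, move →, go to s0
s0 | _#[_]#00   read _ → write #, move →, go to s0
s0 | _##[#]00   read # → write _, move ←, go to s0
s0 | _#[#]_00   read # → write _, move ←, go to s0
s0 | _[#]__00   read # → write _, move ←, go to s0
s0 | [_]___00   read _ → write #, move →, go to s0
s0 | #[_]__00   read _ → write #, move →, go to s0
s0 | ##[_]_00   read _ → write #, move →, go to s0
s0 | ###[_]00   read _ → write #, move →, go to s0
s0 | ####[0]0   read 0 → write 0, move ←, go to s1
s1 | ###[#]00   read # → write 1, move →, go to s2
s2 | ###1[0]0   read 0 → write 0, move →, go to s0
s0 | ###10[0]   read 0 → write 0, move ←, go to s1
s1 | ###1[0]0
The non-blank tape span at halt is ###100.

###100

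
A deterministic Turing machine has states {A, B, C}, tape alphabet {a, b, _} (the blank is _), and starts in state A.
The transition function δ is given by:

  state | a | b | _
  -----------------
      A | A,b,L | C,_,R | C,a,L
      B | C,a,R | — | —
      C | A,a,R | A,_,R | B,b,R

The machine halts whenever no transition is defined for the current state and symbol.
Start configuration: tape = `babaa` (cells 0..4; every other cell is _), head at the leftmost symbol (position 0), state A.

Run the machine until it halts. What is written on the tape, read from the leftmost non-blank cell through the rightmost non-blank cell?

ba____b

A | _[b]abaa__   read b → write _, move R, go to C
C | __[a]baa__   read a → write a, move R, go to A
A | __a[b]aa__   read b → write _, move R, go to C
C | __a_[a]a__   read a → write a, move R, go to A
A | __a_a[a]__   read a → write b, move L, go to A
A | __a_[a]b__   read a → write b, move L, go to A
A | __a[_]bb__   read _ → write a, move L, go to C
C | __[a]abb__   read a → write a, move R, go to A
A | __a[a]bb__   read a → write b, move L, go to A
A | __[a]bbb__   read a → write b, move L, go to A
A | _[_]bbbb__   read _ → write a, move L, go to C
C | [_]abbbb__   read _ → write b, move R, go to B
B | b[a]bbbb__   read a → write a, move R, go to C
C | ba[b]bbb__   read b → write _, move R, go to A
A | ba_[b]bb__   read b → write _, move R, go to C
C | ba__[b]b__   read b → write _, move R, go to A
A | ba___[b]__   read b → write _, move R, go to C
C | ba____[_]_   read _ → write b, move R, go to B
B | ba____b[_]
The non-blank tape span at halt is ba____b.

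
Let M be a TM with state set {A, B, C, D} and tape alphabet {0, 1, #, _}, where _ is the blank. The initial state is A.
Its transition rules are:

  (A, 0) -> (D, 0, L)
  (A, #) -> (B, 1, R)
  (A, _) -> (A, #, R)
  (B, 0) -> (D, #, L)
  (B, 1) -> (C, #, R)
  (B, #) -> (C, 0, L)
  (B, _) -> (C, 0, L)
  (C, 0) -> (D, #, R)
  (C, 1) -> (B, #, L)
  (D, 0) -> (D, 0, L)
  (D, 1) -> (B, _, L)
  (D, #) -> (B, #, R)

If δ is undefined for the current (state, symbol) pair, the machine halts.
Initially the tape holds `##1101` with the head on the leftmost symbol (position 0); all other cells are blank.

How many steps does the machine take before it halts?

4

state=A head=0 tape=__[#]#1101   (A,#)→(B,1,R)
state=B head=1 tape=__1[#]1101   (B,#)→(C,0,L)
state=C head=0 tape=__[1]01101   (C,1)→(B,#,L)
state=B head=-1 tape=_[_]#01101   (B,_)→(C,0,L)
state=C head=-2 tape=[_]0#01101
M halts after 4 transitions.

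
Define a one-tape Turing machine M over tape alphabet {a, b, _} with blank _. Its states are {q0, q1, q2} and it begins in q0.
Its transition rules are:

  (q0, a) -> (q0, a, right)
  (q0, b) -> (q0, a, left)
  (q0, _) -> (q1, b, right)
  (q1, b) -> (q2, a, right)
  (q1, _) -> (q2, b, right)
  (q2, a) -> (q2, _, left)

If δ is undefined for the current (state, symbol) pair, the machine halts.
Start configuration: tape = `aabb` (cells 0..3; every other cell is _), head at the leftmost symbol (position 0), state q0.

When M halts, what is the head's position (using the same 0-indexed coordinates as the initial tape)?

6

state=q0 head=0 tape=[a]abb___   (q0,a)→(q0,a,right)
state=q0 head=1 tape=a[a]bb___   (q0,a)→(q0,a,right)
state=q0 head=2 tape=aa[b]b___   (q0,b)→(q0,a,left)
state=q0 head=1 tape=a[a]ab___   (q0,a)→(q0,a,right)
state=q0 head=2 tape=aa[a]b___   (q0,a)→(q0,a,right)
state=q0 head=3 tape=aaa[b]___   (q0,b)→(q0,a,left)
state=q0 head=2 tape=aa[a]a___   (q0,a)→(q0,a,right)
state=q0 head=3 tape=aaa[a]___   (q0,a)→(q0,a,right)
state=q0 head=4 tape=aaaa[_]__   (q0,_)→(q1,b,right)
state=q1 head=5 tape=aaaab[_]_   (q1,_)→(q2,b,right)
state=q2 head=6 tape=aaaabb[_]
At halt the head is at cell 6.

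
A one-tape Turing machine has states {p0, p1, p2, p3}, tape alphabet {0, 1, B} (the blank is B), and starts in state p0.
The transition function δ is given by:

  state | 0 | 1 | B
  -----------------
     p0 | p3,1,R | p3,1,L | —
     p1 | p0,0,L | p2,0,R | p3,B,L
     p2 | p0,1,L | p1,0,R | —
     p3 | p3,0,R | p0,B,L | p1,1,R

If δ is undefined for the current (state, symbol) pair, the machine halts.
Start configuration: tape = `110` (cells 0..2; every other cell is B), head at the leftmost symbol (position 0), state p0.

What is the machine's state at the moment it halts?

p2

p0 | B[1]10BB   read 1 → write 1, move L, go to p3
p3 | [B]110BB   read B → write 1, move R, go to p1
p1 | 1[1]10BB   read 1 → write 0, move R, go to p2
p2 | 10[1]0BB   read 1 → write 0, move R, go to p1
p1 | 100[0]BB   read 0 → write 0, move L, go to p0
p0 | 10[0]0BB   read 0 → write 1, move R, go to p3
p3 | 101[0]BB   read 0 → write 0, move R, go to p3
p3 | 1010[B]B   read B → write 1, move R, go to p1
p1 | 10101[B]   read B → write B, move L, go to p3
p3 | 1010[1]B   read 1 → write B, move L, go to p0
p0 | 101[0]BB   read 0 → write 1, move R, go to p3
p3 | 1011[B]B   read B → write 1, move R, go to p1
p1 | 10111[B]   read B → write B, move L, go to p3
p3 | 1011[1]B   read 1 → write B, move L, go to p0
p0 | 101[1]BB   read 1 → write 1, move L, go to p3
p3 | 10[1]1BB   read 1 → write B, move L, go to p0
p0 | 1[0]B1BB   read 0 → write 1, move R, go to p3
p3 | 11[B]1BB   read B → write 1, move R, go to p1
p1 | 111[1]BB   read 1 → write 0, move R, go to p2
p2 | 1110[B]B
No transition is defined for (p2, B); M halts in state p2.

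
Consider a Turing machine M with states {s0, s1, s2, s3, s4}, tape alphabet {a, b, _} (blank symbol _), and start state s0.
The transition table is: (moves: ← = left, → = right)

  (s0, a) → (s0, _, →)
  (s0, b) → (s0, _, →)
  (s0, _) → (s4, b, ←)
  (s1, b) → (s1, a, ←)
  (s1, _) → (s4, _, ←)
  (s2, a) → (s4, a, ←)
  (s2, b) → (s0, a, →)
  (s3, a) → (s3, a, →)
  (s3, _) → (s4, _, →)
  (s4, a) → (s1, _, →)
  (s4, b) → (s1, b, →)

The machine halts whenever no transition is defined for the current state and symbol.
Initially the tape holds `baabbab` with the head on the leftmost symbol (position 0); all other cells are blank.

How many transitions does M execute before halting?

8

state=s0 head=0 tape=[b]aabbab_   (s0,b)→(s0,_,→)
state=s0 head=1 tape=_[a]abbab_   (s0,a)→(s0,_,→)
state=s0 head=2 tape=__[a]bbab_   (s0,a)→(s0,_,→)
state=s0 head=3 tape=___[b]bab_   (s0,b)→(s0,_,→)
state=s0 head=4 tape=____[b]ab_   (s0,b)→(s0,_,→)
state=s0 head=5 tape=_____[a]b_   (s0,a)→(s0,_,→)
state=s0 head=6 tape=______[b]_   (s0,b)→(s0,_,→)
state=s0 head=7 tape=_______[_]   (s0,_)→(s4,b,←)
state=s4 head=6 tape=______[_]b
M halts after 8 transitions.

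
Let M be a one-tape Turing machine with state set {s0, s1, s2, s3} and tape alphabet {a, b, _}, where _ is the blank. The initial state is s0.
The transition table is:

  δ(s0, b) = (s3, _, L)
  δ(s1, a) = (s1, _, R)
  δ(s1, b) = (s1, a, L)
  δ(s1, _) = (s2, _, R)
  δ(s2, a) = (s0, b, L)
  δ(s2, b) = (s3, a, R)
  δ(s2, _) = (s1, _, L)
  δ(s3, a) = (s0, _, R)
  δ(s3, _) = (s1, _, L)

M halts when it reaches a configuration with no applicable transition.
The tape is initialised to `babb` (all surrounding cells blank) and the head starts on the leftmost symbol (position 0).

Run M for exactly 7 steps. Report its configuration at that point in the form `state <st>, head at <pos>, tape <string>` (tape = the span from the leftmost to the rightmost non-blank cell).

state=s0 head=0 tape=__[b]abb   (s0,b)→(s3,_,L)
state=s3 head=-1 tape=_[_]_abb   (s3,_)→(s1,_,L)
state=s1 head=-2 tape=[_]__abb   (s1,_)→(s2,_,R)
state=s2 head=-1 tape=_[_]_abb   (s2,_)→(s1,_,L)
state=s1 head=-2 tape=[_]__abb   (s1,_)→(s2,_,R)
state=s2 head=-1 tape=_[_]_abb   (s2,_)→(s1,_,L)
state=s1 head=-2 tape=[_]__abb   (s1,_)→(s2,_,R)
state=s2 head=-1 tape=_[_]_abb
After 7 steps: state s2, head at -1, tape abb.

state s2, head at -1, tape abb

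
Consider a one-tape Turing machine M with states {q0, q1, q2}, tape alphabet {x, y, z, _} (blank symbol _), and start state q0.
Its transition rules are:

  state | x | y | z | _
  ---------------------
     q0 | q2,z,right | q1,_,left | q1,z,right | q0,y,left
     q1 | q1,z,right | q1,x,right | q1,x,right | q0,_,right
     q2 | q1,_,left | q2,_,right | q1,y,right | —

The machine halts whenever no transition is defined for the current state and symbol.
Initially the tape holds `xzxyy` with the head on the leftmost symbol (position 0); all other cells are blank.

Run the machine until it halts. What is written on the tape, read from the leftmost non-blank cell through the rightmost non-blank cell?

q0 | [x]zxyy___   read x → write z, move right, go to q2
q2 | z[z]xyy___   read z → write y, move right, go to q1
q1 | zy[x]yy___   read x → write z, move right, go to q1
q1 | zyz[y]y___   read y → write x, move right, go to q1
q1 | zyzx[y]___   read y → write x, move right, go to q1
q1 | zyzxx[_]__   read _ → write _, move right, go to q0
q0 | zyzxx_[_]_   read _ → write y, move left, go to q0
q0 | zyzxx[_]y_   read _ → write y, move left, go to q0
q0 | zyzx[x]yy_   read x → write z, move right, go to q2
q2 | zyzxz[y]y_   read y → write _, move right, go to q2
q2 | zyzxz_[y]_   read y → write _, move right, go to q2
q2 | zyzxz__[_]
The non-blank tape span at halt is zyzxz.

zyzxz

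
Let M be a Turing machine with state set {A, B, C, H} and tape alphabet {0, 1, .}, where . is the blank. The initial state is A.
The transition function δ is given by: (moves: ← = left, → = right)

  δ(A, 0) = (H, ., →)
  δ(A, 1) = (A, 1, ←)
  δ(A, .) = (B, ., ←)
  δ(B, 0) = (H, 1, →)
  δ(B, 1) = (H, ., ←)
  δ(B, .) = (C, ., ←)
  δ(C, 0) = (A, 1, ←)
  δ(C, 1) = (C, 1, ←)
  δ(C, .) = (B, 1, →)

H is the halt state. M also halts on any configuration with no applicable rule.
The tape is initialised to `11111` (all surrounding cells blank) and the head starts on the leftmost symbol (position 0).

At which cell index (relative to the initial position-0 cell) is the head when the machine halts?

-4

A | ....[1]1111   read 1 → write 1, move ←, go to A
A | ...[.]11111   read . → write ., move ←, go to B
B | ..[.].11111   read . → write ., move ←, go to C
C | .[.]..11111   read . → write 1, move →, go to B
B | .1[.].11111   read . → write ., move ←, go to C
C | .[1]..11111   read 1 → write 1, move ←, go to C
C | [.]1..11111   read . → write 1, move →, go to B
B | 1[1]..11111   read 1 → write ., move ←, go to H
H | [1]...11111
At halt the head is at cell -4.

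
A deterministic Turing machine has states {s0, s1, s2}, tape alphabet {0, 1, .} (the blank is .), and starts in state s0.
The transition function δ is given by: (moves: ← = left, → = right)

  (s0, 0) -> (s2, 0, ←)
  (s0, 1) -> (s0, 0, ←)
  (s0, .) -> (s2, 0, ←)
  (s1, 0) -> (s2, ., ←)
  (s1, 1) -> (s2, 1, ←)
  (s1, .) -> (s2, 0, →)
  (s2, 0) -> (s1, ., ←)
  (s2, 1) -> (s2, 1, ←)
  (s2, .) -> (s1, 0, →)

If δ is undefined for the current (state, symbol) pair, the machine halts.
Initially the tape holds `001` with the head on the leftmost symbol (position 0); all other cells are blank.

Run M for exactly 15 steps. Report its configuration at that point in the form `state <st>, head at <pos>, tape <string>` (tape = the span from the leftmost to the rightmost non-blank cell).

state=s0 head=0 tape=...[0]01   (s0,0)→(s2,0,←)
state=s2 head=-1 tape=..[.]001   (s2,.)→(s1,0,→)
state=s1 head=0 tape=..0[0]01   (s1,0)→(s2,.,←)
state=s2 head=-1 tape=..[0].01   (s2,0)→(s1,.,←)
state=s1 head=-2 tape=.[.]..01   (s1,.)→(s2,0,→)
state=s2 head=-1 tape=.0[.].01   (s2,.)→(s1,0,→)
state=s1 head=0 tape=.00[.]01   (s1,.)→(s2,0,→)
state=s2 head=1 tape=.000[0]1   (s2,0)→(s1,.,←)
state=s1 head=0 tape=.00[0].1   (s1,0)→(s2,.,←)
state=s2 head=-1 tape=.0[0]..1   (s2,0)→(s1,.,←)
state=s1 head=-2 tape=.[0]...1   (s1,0)→(s2,.,←)
state=s2 head=-3 tape=[.]....1   (s2,.)→(s1,0,→)
state=s1 head=-2 tape=0[.]...1   (s1,.)→(s2,0,→)
state=s2 head=-1 tape=00[.]..1   (s2,.)→(s1,0,→)
state=s1 head=0 tape=000[.].1   (s1,.)→(s2,0,→)
state=s2 head=1 tape=0000[.]1
After 15 steps: state s2, head at 1, tape 0000.1.

state s2, head at 1, tape 0000.1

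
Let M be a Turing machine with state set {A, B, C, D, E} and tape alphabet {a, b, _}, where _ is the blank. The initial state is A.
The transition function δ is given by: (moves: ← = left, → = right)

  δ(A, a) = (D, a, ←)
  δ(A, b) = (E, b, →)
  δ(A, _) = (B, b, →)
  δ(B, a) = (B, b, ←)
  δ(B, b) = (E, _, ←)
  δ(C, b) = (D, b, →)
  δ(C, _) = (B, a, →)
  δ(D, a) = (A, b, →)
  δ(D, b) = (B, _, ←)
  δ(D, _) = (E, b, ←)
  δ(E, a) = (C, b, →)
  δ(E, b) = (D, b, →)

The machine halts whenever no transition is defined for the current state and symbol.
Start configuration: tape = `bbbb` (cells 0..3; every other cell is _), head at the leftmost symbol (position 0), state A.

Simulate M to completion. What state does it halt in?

state=A head=0 tape=_[b]bbb   (A,b)→(E,b,→)
state=E head=1 tape=_b[b]bb   (E,b)→(D,b,→)
state=D head=2 tape=_bb[b]b   (D,b)→(B,_,←)
state=B head=1 tape=_b[b]_b   (B,b)→(E,_,←)
state=E head=0 tape=_[b]__b   (E,b)→(D,b,→)
state=D head=1 tape=_b[_]_b   (D,_)→(E,b,←)
state=E head=0 tape=_[b]b_b   (E,b)→(D,b,→)
state=D head=1 tape=_b[b]_b   (D,b)→(B,_,←)
state=B head=0 tape=_[b]__b   (B,b)→(E,_,←)
state=E head=-1 tape=[_]___b
No transition is defined for (E, _); M halts in state E.

E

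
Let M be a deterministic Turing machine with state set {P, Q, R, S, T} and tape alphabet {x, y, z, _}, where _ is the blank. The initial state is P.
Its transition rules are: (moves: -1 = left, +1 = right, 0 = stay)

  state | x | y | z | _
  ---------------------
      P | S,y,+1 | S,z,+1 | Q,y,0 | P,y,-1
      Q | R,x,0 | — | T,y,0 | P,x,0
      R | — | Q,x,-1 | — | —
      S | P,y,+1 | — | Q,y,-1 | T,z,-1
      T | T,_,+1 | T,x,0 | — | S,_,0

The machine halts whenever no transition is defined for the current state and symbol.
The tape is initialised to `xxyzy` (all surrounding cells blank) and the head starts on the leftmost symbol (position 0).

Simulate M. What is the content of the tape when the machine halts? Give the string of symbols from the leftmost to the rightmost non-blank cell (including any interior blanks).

y_zzzz

P | [x]xyzy_   read x → write y, move +1, go to S
S | y[x]yzy_   read x → write y, move +1, go to P
P | yy[y]zy_   read y → write z, move +1, go to S
S | yyz[z]y_   read z → write y, move -1, go to Q
Q | yy[z]yy_   read z → write y, move 0, go to T
T | yy[y]yy_   read y → write x, move 0, go to T
T | yy[x]yy_   read x → write _, move +1, go to T
T | yy_[y]y_   read y → write x, move 0, go to T
T | yy_[x]y_   read x → write _, move +1, go to T
T | yy__[y]_   read y → write x, move 0, go to T
T | yy__[x]_   read x → write _, move +1, go to T
T | yy___[_]   read _ → write _, move 0, go to S
S | yy___[_]   read _ → write z, move -1, go to T
T | yy__[_]z   read _ → write _, move 0, go to S
S | yy__[_]z   read _ → write z, move -1, go to T
T | yy_[_]zz   read _ → write _, move 0, go to S
S | yy_[_]zz   read _ → write z, move -1, go to T
T | yy[_]zzz   read _ → write _, move 0, go to S
S | yy[_]zzz   read _ → write z, move -1, go to T
T | y[y]zzzz   read y → write x, move 0, go to T
T | y[x]zzzz   read x → write _, move +1, go to T
T | y_[z]zzz
The non-blank tape span at halt is y_zzzz.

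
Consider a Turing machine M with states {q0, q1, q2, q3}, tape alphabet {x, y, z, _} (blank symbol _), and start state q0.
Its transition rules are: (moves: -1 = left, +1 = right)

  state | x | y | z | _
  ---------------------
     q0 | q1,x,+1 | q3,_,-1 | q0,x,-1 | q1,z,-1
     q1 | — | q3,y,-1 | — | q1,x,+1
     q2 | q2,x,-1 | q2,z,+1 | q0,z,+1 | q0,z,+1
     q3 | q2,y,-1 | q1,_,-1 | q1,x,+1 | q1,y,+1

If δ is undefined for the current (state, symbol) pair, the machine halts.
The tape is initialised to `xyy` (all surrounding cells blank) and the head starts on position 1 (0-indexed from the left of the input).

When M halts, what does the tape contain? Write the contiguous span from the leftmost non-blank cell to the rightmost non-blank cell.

q0 | __x[y]y   read y → write _, move -1, go to q3
q3 | __[x]_y   read x → write y, move -1, go to q2
q2 | _[_]y_y   read _ → write z, move +1, go to q0
q0 | _z[y]_y   read y → write _, move -1, go to q3
q3 | _[z]__y   read z → write x, move +1, go to q1
q1 | _x[_]_y   read _ → write x, move +1, go to q1
q1 | _xx[_]y   read _ → write x, move +1, go to q1
q1 | _xxx[y]   read y → write y, move -1, go to q3
q3 | _xx[x]y   read x → write y, move -1, go to q2
q2 | _x[x]yy   read x → write x, move -1, go to q2
q2 | _[x]xyy   read x → write x, move -1, go to q2
q2 | [_]xxyy   read _ → write z, move +1, go to q0
q0 | z[x]xyy   read x → write x, move +1, go to q1
q1 | zx[x]yy
The non-blank tape span at halt is zxxyy.

zxxyy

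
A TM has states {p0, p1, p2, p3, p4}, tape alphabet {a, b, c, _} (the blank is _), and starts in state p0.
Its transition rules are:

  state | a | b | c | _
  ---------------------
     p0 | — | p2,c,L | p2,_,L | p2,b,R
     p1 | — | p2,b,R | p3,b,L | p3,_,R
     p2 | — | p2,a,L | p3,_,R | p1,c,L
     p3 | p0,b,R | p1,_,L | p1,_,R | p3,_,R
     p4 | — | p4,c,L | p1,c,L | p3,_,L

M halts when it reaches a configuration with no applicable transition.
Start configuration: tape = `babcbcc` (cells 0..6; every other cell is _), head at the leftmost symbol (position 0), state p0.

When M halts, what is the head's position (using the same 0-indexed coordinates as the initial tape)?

1

p0 | __[b]abcbcc   read b → write c, move L, go to p2
p2 | _[_]cabcbcc   read _ → write c, move L, go to p1
p1 | [_]ccabcbcc   read _ → write _, move R, go to p3
p3 | _[c]cabcbcc   read c → write _, move R, go to p1
p1 | __[c]abcbcc   read c → write b, move L, go to p3
p3 | _[_]babcbcc   read _ → write _, move R, go to p3
p3 | __[b]abcbcc   read b → write _, move L, go to p1
p1 | _[_]_abcbcc   read _ → write _, move R, go to p3
p3 | __[_]abcbcc   read _ → write _, move R, go to p3
p3 | ___[a]bcbcc   read a → write b, move R, go to p0
p0 | ___b[b]cbcc   read b → write c, move L, go to p2
p2 | ___[b]ccbcc   read b → write a, move L, go to p2
p2 | __[_]accbcc   read _ → write c, move L, go to p1
p1 | _[_]caccbcc   read _ → write _, move R, go to p3
p3 | __[c]accbcc   read c → write _, move R, go to p1
p1 | ___[a]ccbcc
At halt the head is at cell 1.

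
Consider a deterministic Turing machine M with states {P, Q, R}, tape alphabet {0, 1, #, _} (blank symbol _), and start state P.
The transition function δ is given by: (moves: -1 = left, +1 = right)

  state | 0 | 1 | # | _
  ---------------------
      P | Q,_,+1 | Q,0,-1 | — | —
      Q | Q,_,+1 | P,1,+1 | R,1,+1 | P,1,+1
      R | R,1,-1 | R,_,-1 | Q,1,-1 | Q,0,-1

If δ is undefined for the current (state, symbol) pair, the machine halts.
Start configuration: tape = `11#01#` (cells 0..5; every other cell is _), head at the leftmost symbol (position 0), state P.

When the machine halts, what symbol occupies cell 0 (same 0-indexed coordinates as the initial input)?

_

P | _[1]1#01#   read 1 → write 0, move -1, go to Q
Q | [_]01#01#   read _ → write 1, move +1, go to P
P | 1[0]1#01#   read 0 → write _, move +1, go to Q
Q | 1_[1]#01#   read 1 → write 1, move +1, go to P
P | 1_1[#]01#
Cell 0 holds _ when M halts.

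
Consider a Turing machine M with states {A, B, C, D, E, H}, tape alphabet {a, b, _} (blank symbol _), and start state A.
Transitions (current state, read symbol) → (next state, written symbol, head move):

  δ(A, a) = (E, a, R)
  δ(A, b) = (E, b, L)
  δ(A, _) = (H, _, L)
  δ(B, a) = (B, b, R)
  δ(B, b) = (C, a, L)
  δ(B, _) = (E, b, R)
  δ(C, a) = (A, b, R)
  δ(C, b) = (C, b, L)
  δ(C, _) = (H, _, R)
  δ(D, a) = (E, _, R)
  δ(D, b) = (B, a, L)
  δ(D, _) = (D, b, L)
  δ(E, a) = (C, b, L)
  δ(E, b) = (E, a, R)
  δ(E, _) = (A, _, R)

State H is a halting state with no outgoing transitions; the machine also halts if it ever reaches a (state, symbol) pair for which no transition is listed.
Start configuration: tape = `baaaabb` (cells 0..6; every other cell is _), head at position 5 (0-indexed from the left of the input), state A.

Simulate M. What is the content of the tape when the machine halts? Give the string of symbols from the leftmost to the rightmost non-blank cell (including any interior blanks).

baaaaaa

state=A head=5 tape=baaaa[b]b__   (A,b)→(E,b,L)
state=E head=4 tape=baaa[a]bb__   (E,a)→(C,b,L)
state=C head=3 tape=baa[a]bbb__   (C,a)→(A,b,R)
state=A head=4 tape=baab[b]bb__   (A,b)→(E,b,L)
state=E head=3 tape=baa[b]bbb__   (E,b)→(E,a,R)
state=E head=4 tape=baaa[b]bb__   (E,b)→(E,a,R)
state=E head=5 tape=baaaa[b]b__   (E,b)→(E,a,R)
state=E head=6 tape=baaaaa[b]__   (E,b)→(E,a,R)
state=E head=7 tape=baaaaaa[_]_   (E,_)→(A,_,R)
state=A head=8 tape=baaaaaa_[_]   (A,_)→(H,_,L)
state=H head=7 tape=baaaaaa[_]_
The non-blank tape span at halt is baaaaaa.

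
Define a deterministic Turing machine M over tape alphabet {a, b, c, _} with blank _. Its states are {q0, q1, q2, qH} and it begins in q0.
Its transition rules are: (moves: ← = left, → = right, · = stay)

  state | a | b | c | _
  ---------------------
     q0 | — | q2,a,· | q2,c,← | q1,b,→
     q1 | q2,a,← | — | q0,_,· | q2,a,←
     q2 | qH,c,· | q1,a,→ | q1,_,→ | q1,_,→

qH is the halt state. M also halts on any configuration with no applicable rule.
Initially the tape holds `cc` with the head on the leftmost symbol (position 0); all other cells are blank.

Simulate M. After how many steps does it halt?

10

state=q0 head=0 tape=_[c]c_   (q0,c)→(q2,c,←)
state=q2 head=-1 tape=[_]cc_   (q2,_)→(q1,_,→)
state=q1 head=0 tape=_[c]c_   (q1,c)→(q0,_,·)
state=q0 head=0 tape=_[_]c_   (q0,_)→(q1,b,→)
state=q1 head=1 tape=_b[c]_   (q1,c)→(q0,_,·)
state=q0 head=1 tape=_b[_]_   (q0,_)→(q1,b,→)
state=q1 head=2 tape=_bb[_]   (q1,_)→(q2,a,←)
state=q2 head=1 tape=_b[b]a   (q2,b)→(q1,a,→)
state=q1 head=2 tape=_ba[a]   (q1,a)→(q2,a,←)
state=q2 head=1 tape=_b[a]a   (q2,a)→(qH,c,·)
state=qH head=1 tape=_b[c]a
M halts after 10 transitions.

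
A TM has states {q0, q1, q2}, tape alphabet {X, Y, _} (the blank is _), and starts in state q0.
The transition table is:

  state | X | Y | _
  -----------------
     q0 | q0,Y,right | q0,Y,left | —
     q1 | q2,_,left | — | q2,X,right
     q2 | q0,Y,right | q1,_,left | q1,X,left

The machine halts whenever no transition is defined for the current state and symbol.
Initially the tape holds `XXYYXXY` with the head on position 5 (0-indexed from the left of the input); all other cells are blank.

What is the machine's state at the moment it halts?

q0

q0 | _XXYYX[X]Y   read X → write Y, move right, go to q0
q0 | _XXYYXY[Y]   read Y → write Y, move left, go to q0
q0 | _XXYYX[Y]Y   read Y → write Y, move left, go to q0
q0 | _XXYY[X]YY   read X → write Y, move right, go to q0
q0 | _XXYYY[Y]Y   read Y → write Y, move left, go to q0
q0 | _XXYY[Y]YY   read Y → write Y, move left, go to q0
q0 | _XXY[Y]YYY   read Y → write Y, move left, go to q0
q0 | _XX[Y]YYYY   read Y → write Y, move left, go to q0
q0 | _X[X]YYYYY   read X → write Y, move right, go to q0
q0 | _XY[Y]YYYY   read Y → write Y, move left, go to q0
q0 | _X[Y]YYYYY   read Y → write Y, move left, go to q0
q0 | _[X]YYYYYY   read X → write Y, move right, go to q0
q0 | _Y[Y]YYYYY   read Y → write Y, move left, go to q0
q0 | _[Y]YYYYYY   read Y → write Y, move left, go to q0
q0 | [_]YYYYYYY
No transition is defined for (q0, _); M halts in state q0.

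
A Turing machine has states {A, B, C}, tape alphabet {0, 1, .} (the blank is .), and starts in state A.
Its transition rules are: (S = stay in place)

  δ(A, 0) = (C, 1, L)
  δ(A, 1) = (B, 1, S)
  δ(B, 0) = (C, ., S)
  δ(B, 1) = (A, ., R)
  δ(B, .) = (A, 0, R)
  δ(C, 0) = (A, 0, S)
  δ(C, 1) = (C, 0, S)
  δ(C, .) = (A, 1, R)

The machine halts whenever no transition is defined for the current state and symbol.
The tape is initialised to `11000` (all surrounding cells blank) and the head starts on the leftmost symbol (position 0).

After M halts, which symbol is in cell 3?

1

state=A head=0 tape=[1]1000.   (A,1)→(B,1,S)
state=B head=0 tape=[1]1000.   (B,1)→(A,.,R)
state=A head=1 tape=.[1]000.   (A,1)→(B,1,S)
state=B head=1 tape=.[1]000.   (B,1)→(A,.,R)
state=A head=2 tape=..[0]00.   (A,0)→(C,1,L)
state=C head=1 tape=.[.]100.   (C,.)→(A,1,R)
state=A head=2 tape=.1[1]00.   (A,1)→(B,1,S)
state=B head=2 tape=.1[1]00.   (B,1)→(A,.,R)
state=A head=3 tape=.1.[0]0.   (A,0)→(C,1,L)
state=C head=2 tape=.1[.]10.   (C,.)→(A,1,R)
state=A head=3 tape=.11[1]0.   (A,1)→(B,1,S)
state=B head=3 tape=.11[1]0.   (B,1)→(A,.,R)
state=A head=4 tape=.11.[0].   (A,0)→(C,1,L)
state=C head=3 tape=.11[.]1.   (C,.)→(A,1,R)
state=A head=4 tape=.111[1].   (A,1)→(B,1,S)
state=B head=4 tape=.111[1].   (B,1)→(A,.,R)
state=A head=5 tape=.111.[.]
Cell 3 holds 1 when M halts.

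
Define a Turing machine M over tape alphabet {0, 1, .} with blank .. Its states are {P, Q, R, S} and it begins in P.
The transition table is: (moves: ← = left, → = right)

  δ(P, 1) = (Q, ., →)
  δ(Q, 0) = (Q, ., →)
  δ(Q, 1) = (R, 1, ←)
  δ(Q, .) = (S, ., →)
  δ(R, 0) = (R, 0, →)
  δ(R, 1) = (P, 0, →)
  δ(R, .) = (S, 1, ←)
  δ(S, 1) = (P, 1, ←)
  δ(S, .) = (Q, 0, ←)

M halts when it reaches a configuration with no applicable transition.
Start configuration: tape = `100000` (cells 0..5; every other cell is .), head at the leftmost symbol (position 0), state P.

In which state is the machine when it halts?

S

state=P head=0 tape=[1]00000..   (P,1)→(Q,.,→)
state=Q head=1 tape=.[0]0000..   (Q,0)→(Q,.,→)
state=Q head=2 tape=..[0]000..   (Q,0)→(Q,.,→)
state=Q head=3 tape=...[0]00..   (Q,0)→(Q,.,→)
state=Q head=4 tape=....[0]0..   (Q,0)→(Q,.,→)
state=Q head=5 tape=.....[0]..   (Q,0)→(Q,.,→)
state=Q head=6 tape=......[.].   (Q,.)→(S,.,→)
state=S head=7 tape=.......[.]   (S,.)→(Q,0,←)
state=Q head=6 tape=......[.]0   (Q,.)→(S,.,→)
state=S head=7 tape=.......[0]
No transition is defined for (S, 0); M halts in state S.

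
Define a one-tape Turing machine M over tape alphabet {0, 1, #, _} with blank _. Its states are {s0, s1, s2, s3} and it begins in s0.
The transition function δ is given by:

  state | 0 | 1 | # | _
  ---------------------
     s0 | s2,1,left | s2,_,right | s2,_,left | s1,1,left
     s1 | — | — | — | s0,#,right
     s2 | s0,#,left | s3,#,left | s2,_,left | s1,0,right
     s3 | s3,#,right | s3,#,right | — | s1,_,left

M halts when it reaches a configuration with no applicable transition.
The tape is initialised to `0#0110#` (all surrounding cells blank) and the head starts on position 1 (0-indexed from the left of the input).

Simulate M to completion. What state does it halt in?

state=s0 head=1 tape=__0[#]0110#   (s0,#)→(s2,_,left)
state=s2 head=0 tape=__[0]_0110#   (s2,0)→(s0,#,left)
state=s0 head=-1 tape=_[_]#_0110#   (s0,_)→(s1,1,left)
state=s1 head=-2 tape=[_]1#_0110#   (s1,_)→(s0,#,right)
state=s0 head=-1 tape=#[1]#_0110#   (s0,1)→(s2,_,right)
state=s2 head=0 tape=#_[#]_0110#   (s2,#)→(s2,_,left)
state=s2 head=-1 tape=#[_]__0110#   (s2,_)→(s1,0,right)
state=s1 head=0 tape=#0[_]_0110#   (s1,_)→(s0,#,right)
state=s0 head=1 tape=#0#[_]0110#   (s0,_)→(s1,1,left)
state=s1 head=0 tape=#0[#]10110#
No transition is defined for (s1, #); M halts in state s1.

s1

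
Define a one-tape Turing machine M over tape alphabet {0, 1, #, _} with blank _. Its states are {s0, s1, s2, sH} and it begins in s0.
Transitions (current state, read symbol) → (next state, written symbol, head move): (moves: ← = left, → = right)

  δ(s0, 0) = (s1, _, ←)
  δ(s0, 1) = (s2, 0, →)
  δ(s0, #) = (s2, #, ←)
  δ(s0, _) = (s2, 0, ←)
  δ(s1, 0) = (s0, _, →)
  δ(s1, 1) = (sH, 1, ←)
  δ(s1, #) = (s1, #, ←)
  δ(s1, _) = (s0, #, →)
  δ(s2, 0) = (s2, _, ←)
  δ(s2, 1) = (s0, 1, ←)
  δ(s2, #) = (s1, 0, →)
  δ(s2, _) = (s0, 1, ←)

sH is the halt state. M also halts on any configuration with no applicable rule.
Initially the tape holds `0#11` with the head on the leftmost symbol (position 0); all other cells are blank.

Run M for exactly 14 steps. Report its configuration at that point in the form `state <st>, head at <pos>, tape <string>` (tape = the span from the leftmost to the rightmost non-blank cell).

state s1, head at 2, tape 0_0011

s0 | __[0]#11   read 0 → write _, move ←, go to s1
s1 | _[_]_#11   read _ → write #, move →, go to s0
s0 | _#[_]#11   read _ → write 0, move ←, go to s2
s2 | _[#]0#11   read # → write 0, move →, go to s1
s1 | _0[0]#11   read 0 → write _, move →, go to s0
s0 | _0_[#]11   read # → write #, move ←, go to s2
s2 | _0[_]#11   read _ → write 1, move ←, go to s0
s0 | _[0]1#11   read 0 → write _, move ←, go to s1
s1 | [_]_1#11   read _ → write #, move →, go to s0
s0 | #[_]1#11   read _ → write 0, move ←, go to s2
s2 | [#]01#11   read # → write 0, move →, go to s1
s1 | 0[0]1#11   read 0 → write _, move →, go to s0
s0 | 0_[1]#11   read 1 → write 0, move →, go to s2
s2 | 0_0[#]11   read # → write 0, move →, go to s1
s1 | 0_00[1]1
After 14 steps: state s1, head at 2, tape 0_0011.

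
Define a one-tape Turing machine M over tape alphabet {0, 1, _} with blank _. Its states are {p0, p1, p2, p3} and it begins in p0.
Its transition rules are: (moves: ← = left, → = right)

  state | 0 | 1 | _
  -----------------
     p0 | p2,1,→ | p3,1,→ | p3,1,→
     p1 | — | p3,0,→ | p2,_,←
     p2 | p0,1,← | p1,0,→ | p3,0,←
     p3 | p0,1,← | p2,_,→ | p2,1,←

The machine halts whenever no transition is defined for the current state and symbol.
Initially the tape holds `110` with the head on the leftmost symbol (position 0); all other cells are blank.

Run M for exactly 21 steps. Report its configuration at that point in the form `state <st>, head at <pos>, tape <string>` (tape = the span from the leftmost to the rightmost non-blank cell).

state p0, head at 3, tape 10001

state=p0 head=0 tape=[1]10__   (p0,1)→(p3,1,→)
state=p3 head=1 tape=1[1]0__   (p3,1)→(p2,_,→)
state=p2 head=2 tape=1_[0]__   (p2,0)→(p0,1,←)
state=p0 head=1 tape=1[_]1__   (p0,_)→(p3,1,→)
state=p3 head=2 tape=11[1]__   (p3,1)→(p2,_,→)
state=p2 head=3 tape=11_[_]_   (p2,_)→(p3,0,←)
state=p3 head=2 tape=11[_]0_   (p3,_)→(p2,1,←)
state=p2 head=1 tape=1[1]10_   (p2,1)→(p1,0,→)
state=p1 head=2 tape=10[1]0_   (p1,1)→(p3,0,→)
state=p3 head=3 tape=100[0]_   (p3,0)→(p0,1,←)
state=p0 head=2 tape=10[0]1_   (p0,0)→(p2,1,→)
state=p2 head=3 tape=101[1]_   (p2,1)→(p1,0,→)
state=p1 head=4 tape=1010[_]   (p1,_)→(p2,_,←)
state=p2 head=3 tape=101[0]_   (p2,0)→(p0,1,←)
state=p0 head=2 tape=10[1]1_   (p0,1)→(p3,1,→)
state=p3 head=3 tape=101[1]_   (p3,1)→(p2,_,→)
state=p2 head=4 tape=101_[_]   (p2,_)→(p3,0,←)
state=p3 head=3 tape=101[_]0   (p3,_)→(p2,1,←)
state=p2 head=2 tape=10[1]10   (p2,1)→(p1,0,→)
state=p1 head=3 tape=100[1]0   (p1,1)→(p3,0,→)
state=p3 head=4 tape=1000[0]   (p3,0)→(p0,1,←)
state=p0 head=3 tape=100[0]1
After 21 steps: state p0, head at 3, tape 10001.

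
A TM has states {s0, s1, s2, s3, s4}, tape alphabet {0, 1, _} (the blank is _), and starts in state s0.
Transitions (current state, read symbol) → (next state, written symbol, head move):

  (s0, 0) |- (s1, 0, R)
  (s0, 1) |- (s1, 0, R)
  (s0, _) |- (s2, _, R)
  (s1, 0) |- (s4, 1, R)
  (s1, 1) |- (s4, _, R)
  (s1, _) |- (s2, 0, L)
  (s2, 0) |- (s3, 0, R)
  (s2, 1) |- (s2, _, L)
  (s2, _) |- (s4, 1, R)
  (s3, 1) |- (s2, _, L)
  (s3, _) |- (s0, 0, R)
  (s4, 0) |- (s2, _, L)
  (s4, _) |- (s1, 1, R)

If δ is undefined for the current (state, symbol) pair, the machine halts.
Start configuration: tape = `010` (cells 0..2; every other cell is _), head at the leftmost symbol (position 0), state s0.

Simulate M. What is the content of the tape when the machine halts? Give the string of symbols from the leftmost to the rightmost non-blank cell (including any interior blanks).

s0 | [0]10______   read 0 → write 0, move R, go to s1
s1 | 0[1]0______   read 1 → write _, move R, go to s4
s4 | 0_[0]______   read 0 → write _, move L, go to s2
s2 | 0[_]_______   read _ → write 1, move R, go to s4
s4 | 01[_]______   read _ → write 1, move R, go to s1
s1 | 011[_]_____   read _ → write 0, move L, go to s2
s2 | 01[1]0_____   read 1 → write _, move L, go to s2
s2 | 0[1]_0_____   read 1 → write _, move L, go to s2
s2 | [0]__0_____   read 0 → write 0, move R, go to s3
s3 | 0[_]_0_____   read _ → write 0, move R, go to s0
s0 | 00[_]0_____   read _ → write _, move R, go to s2
s2 | 00_[0]_____   read 0 → write 0, move R, go to s3
s3 | 00_0[_]____   read _ → write 0, move R, go to s0
s0 | 00_00[_]___   read _ → write _, move R, go to s2
s2 | 00_00_[_]__   read _ → write 1, move R, go to s4
s4 | 00_00_1[_]_   read _ → write 1, move R, go to s1
s1 | 00_00_11[_]   read _ → write 0, move L, go to s2
s2 | 00_00_1[1]0   read 1 → write _, move L, go to s2
s2 | 00_00_[1]_0   read 1 → write _, move L, go to s2
s2 | 00_00[_]__0   read _ → write 1, move R, go to s4
s4 | 00_001[_]_0   read _ → write 1, move R, go to s1
s1 | 00_0011[_]0   read _ → write 0, move L, go to s2
s2 | 00_001[1]00   read 1 → write _, move L, go to s2
s2 | 00_00[1]_00   read 1 → write _, move L, go to s2
s2 | 00_0[0]__00   read 0 → write 0, move R, go to s3
s3 | 00_00[_]_00   read _ → write 0, move R, go to s0
s0 | 00_000[_]00   read _ → write _, move R, go to s2
s2 | 00_000_[0]0   read 0 → write 0, move R, go to s3
s3 | 00_000_0[0]
The non-blank tape span at halt is 00_000_00.

00_000_00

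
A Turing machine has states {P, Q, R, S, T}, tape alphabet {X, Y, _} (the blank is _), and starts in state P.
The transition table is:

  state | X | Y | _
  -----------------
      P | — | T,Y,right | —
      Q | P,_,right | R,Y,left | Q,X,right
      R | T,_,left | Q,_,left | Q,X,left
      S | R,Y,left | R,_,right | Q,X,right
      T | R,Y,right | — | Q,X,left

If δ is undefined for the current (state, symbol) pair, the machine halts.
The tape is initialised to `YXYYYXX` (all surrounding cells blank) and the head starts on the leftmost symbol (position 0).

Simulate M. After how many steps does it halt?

P | _____[Y]XYYYXX   read Y → write Y, move right, go to T
T | _____Y[X]YYYXX   read X → write Y, move right, go to R
R | _____YY[Y]YYXX   read Y → write _, move left, go to Q
Q | _____Y[Y]_YYXX   read Y → write Y, move left, go to R
R | _____[Y]Y_YYXX   read Y → write _, move left, go to Q
Q | ____[_]_Y_YYXX   read _ → write X, move right, go to Q
Q | ____X[_]Y_YYXX   read _ → write X, move right, go to Q
Q | ____XX[Y]_YYXX   read Y → write Y, move left, go to R
R | ____X[X]Y_YYXX   read X → write _, move left, go to T
T | ____[X]_Y_YYXX   read X → write Y, move right, go to R
R | ____Y[_]Y_YYXX   read _ → write X, move left, go to Q
Q | ____[Y]XY_YYXX   read Y → write Y, move left, go to R
R | ___[_]YXY_YYXX   read _ → write X, move left, go to Q
Q | __[_]XYXY_YYXX   read _ → write X, move right, go to Q
Q | __X[X]YXY_YYXX   read X → write _, move right, go to P
P | __X_[Y]XY_YYXX   read Y → write Y, move right, go to T
T | __X_Y[X]Y_YYXX   read X → write Y, move right, go to R
R | __X_YY[Y]_YYXX   read Y → write _, move left, go to Q
Q | __X_Y[Y]__YYXX   read Y → write Y, move left, go to R
R | __X_[Y]Y__YYXX   read Y → write _, move left, go to Q
Q | __X[_]_Y__YYXX   read _ → write X, move right, go to Q
Q | __XX[_]Y__YYXX   read _ → write X, move right, go to Q
Q | __XXX[Y]__YYXX   read Y → write Y, move left, go to R
R | __XX[X]Y__YYXX   read X → write _, move left, go to T
T | __X[X]_Y__YYXX   read X → write Y, move right, go to R
R | __XY[_]Y__YYXX   read _ → write X, move left, go to Q
Q | __X[Y]XY__YYXX   read Y → write Y, move left, go to R
R | __[X]YXY__YYXX   read X → write _, move left, go to T
T | _[_]_YXY__YYXX   read _ → write X, move left, go to Q
Q | [_]X_YXY__YYXX   read _ → write X, move right, go to Q
Q | X[X]_YXY__YYXX   read X → write _, move right, go to P
P | X_[_]YXY__YYXX
M halts after 31 transitions.

31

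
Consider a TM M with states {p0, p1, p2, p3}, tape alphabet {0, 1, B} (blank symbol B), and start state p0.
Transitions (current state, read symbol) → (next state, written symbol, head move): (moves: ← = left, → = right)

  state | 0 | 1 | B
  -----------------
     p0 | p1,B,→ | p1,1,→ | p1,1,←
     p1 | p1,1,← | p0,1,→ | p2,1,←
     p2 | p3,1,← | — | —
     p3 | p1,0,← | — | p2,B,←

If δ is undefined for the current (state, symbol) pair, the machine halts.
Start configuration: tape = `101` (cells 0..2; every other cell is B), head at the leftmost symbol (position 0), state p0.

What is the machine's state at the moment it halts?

state=p0 head=0 tape=[1]01BB   (p0,1)→(p1,1,→)
state=p1 head=1 tape=1[0]1BB   (p1,0)→(p1,1,←)
state=p1 head=0 tape=[1]11BB   (p1,1)→(p0,1,→)
state=p0 head=1 tape=1[1]1BB   (p0,1)→(p1,1,→)
state=p1 head=2 tape=11[1]BB   (p1,1)→(p0,1,→)
state=p0 head=3 tape=111[B]B   (p0,B)→(p1,1,←)
state=p1 head=2 tape=11[1]1B   (p1,1)→(p0,1,→)
state=p0 head=3 tape=111[1]B   (p0,1)→(p1,1,→)
state=p1 head=4 tape=1111[B]   (p1,B)→(p2,1,←)
state=p2 head=3 tape=111[1]1
No transition is defined for (p2, 1); M halts in state p2.

p2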